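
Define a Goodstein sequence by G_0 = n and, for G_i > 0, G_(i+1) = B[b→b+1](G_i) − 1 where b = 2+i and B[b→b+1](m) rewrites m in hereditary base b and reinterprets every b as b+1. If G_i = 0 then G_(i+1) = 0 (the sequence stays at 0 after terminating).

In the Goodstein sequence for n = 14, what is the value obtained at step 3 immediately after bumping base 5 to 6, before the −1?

base 2: 14 = 2^(2 + 1) + 2^2 + 2; at 3: 3^(3 + 1) + 3^3 + 3 = 111; next = 110
base 3: 110 = 3^(3 + 1) + 3^3 + 2; at 4: 4^(4 + 1) + 4^4 + 2 = 1282; next = 1281
base 4: 1281 = 4^(4 + 1) + 4^4 + 1; at 5: 5^(5 + 1) + 5^5 + 1 = 18751; next = 18750
base 5: 18750 = 5^(5 + 1) + 5^5; at 6: 6^(6 + 1) + 6^6 = 326592; next = 326591

326592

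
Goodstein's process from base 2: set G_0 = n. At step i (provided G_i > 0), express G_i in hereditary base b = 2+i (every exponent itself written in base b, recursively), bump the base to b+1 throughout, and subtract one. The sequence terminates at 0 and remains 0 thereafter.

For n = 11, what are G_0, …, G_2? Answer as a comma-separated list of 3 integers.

11, 84, 1027

i=0: 11 = 2^(2 + 1) + 2 + 1 (b=2); 2→3: 3^(3 + 1) + 3 + 1 = 85; 85−1 = 84
i=1: 84 = 3^(3 + 1) + 3 (b=3); 3→4: 4^(4 + 1) + 4 = 1028; 1028−1 = 1027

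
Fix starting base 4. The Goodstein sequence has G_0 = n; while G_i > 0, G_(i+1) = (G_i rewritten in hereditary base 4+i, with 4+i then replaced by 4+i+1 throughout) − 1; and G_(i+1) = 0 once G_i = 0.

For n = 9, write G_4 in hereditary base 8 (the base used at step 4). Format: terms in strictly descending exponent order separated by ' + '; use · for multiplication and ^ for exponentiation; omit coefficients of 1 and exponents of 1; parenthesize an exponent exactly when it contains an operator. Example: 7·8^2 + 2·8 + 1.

G_0 = 9. HB_4(9) = 2·4 + 1. Bump = 11. G_1 = 10.
G_1 = 10. HB_5(10) = 2·5. Bump = 12. G_2 = 11.
G_2 = 11. HB_6(11) = 6 + 5. Bump = 12. G_3 = 11.
G_3 = 11. HB_7(11) = 7 + 4. Bump = 12. G_4 = 11.
G_4 = 11. HB_8(11) = 8 + 3. Bump = 12. G_5 = 11.

8 + 3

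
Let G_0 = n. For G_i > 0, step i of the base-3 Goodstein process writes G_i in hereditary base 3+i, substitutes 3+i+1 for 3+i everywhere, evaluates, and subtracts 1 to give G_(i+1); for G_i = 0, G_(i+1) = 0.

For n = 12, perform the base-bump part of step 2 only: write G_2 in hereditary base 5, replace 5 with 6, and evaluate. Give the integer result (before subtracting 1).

38

12 —HB3→ 3^2 + 3 —bump→ 4^2 + 4 = 20 —(−1)→ 19
19 —HB4→ 4^2 + 3 —bump→ 5^2 + 3 = 28 —(−1)→ 27
27 —HB5→ 5^2 + 2 —bump→ 6^2 + 2 = 38 —(−1)→ 37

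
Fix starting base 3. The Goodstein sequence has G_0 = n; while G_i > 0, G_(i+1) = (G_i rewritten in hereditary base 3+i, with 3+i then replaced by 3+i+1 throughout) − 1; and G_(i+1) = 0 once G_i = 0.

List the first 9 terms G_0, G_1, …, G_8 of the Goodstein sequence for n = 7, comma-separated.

7, 8, 9, 9, 9, 9, 9, 9, 8

G_0 = 7. HB_3(7) = 2·3 + 1. Bump = 9. G_1 = 8.
G_1 = 8. HB_4(8) = 2·4. Bump = 10. G_2 = 9.
G_2 = 9. HB_5(9) = 5 + 4. Bump = 10. G_3 = 9.
G_3 = 9. HB_6(9) = 6 + 3. Bump = 10. G_4 = 9.
G_4 = 9. HB_7(9) = 7 + 2. Bump = 10. G_5 = 9.
G_5 = 9. HB_8(9) = 8 + 1. Bump = 10. G_6 = 9.
G_6 = 9. HB_9(9) = 9. Bump = 10. G_7 = 9.
G_7 = 9. HB_10(9) = 9. Bump = 9. G_8 = 8.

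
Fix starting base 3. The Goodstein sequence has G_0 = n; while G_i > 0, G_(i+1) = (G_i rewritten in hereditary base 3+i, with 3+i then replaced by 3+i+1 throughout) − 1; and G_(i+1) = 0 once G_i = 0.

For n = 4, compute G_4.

2

step 0: 4 = 3 + 1; sub 4 for 3: 4 + 1; = 5; G_1 = 5−1 = 4
step 1: 4 = 4; sub 5 for 4: 5; = 5; G_2 = 5−1 = 4
step 2: 4 = 4; sub 6 for 5: 4; = 4; G_3 = 4−1 = 3
step 3: 3 = 3; sub 7 for 6: 3; = 3; G_4 = 3−1 = 2
step 4: 2 = 2; sub 8 for 7: 2; = 2; G_5 = 2−1 = 1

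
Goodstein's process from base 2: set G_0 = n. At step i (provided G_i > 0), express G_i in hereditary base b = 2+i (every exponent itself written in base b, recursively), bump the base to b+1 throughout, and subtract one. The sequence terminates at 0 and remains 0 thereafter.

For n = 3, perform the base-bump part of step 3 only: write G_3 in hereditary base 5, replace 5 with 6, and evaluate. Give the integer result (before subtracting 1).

2

base 2: 3 = 2 + 1; at 3: 3 + 1 = 4; next = 3
base 3: 3 = 3; at 4: 4 = 4; next = 3
base 4: 3 = 3; at 5: 3 = 3; next = 2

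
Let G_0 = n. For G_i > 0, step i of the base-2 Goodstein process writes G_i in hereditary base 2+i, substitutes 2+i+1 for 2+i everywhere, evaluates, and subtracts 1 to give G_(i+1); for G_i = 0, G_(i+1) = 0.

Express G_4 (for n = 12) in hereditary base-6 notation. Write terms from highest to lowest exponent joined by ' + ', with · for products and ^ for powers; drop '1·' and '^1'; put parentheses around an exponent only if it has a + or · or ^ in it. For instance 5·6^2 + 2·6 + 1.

G_0 = 12. HB_2(12) = 2^(2 + 1) + 2^2. Bump = 108. G_1 = 107.
G_1 = 107. HB_3(107) = 3^(3 + 1) + 2·3^2 + 2·3 + 2. Bump = 1066. G_2 = 1065.
G_2 = 1065. HB_4(1065) = 4^(4 + 1) + 2·4^2 + 2·4 + 1. Bump = 15686. G_3 = 15685.
G_3 = 15685. HB_5(15685) = 5^(5 + 1) + 2·5^2 + 2·5. Bump = 280020. G_4 = 280019.
G_4 = 280019. HB_6(280019) = 6^(6 + 1) + 2·6^2 + 6 + 5. Bump = 5764911. G_5 = 5764910.

6^(6 + 1) + 2·6^2 + 6 + 5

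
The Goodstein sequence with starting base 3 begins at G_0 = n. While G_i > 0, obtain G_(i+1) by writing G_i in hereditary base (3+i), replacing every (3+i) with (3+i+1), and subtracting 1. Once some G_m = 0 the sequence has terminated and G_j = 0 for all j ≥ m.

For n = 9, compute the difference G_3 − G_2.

2

9 —HB3→ 3^2 —bump→ 4^2 = 16 —(−1)→ 15
15 —HB4→ 3·4 + 3 —bump→ 3·5 + 3 = 18 —(−1)→ 17
17 —HB5→ 3·5 + 2 —bump→ 3·6 + 2 = 20 —(−1)→ 19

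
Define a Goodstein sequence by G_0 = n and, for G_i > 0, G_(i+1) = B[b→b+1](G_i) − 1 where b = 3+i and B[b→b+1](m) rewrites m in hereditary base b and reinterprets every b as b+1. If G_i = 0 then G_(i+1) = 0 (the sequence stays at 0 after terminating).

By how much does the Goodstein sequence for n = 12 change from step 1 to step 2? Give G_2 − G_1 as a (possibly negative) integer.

8

i=0: 12 = 3^2 + 3 (b=3); 3→4: 4^2 + 4 = 20; 20−1 = 19
i=1: 19 = 4^2 + 3 (b=4); 4→5: 5^2 + 3 = 28; 28−1 = 27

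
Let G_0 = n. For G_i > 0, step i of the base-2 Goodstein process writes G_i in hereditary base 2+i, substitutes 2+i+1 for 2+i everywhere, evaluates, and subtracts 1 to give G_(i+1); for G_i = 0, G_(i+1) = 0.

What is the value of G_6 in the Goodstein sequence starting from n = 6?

[0] 6 ≡ 2^2 + 2 (base 2). Lift 3: 30. −1: 29.
[1] 29 ≡ 3^3 + 2 (base 3). Lift 4: 258. −1: 257.
[2] 257 ≡ 4^4 + 1 (base 4). Lift 5: 3126. −1: 3125.
[3] 3125 ≡ 5^5 (base 5). Lift 6: 46656. −1: 46655.
[4] 46655 ≡ 5·6^5 + 5·6^4 + 5·6^3 + 5·6^2 + 5·6 + 5 (base 6). Lift 7: 98040. −1: 98039.
[5] 98039 ≡ 5·7^5 + 5·7^4 + 5·7^3 + 5·7^2 + 5·7 + 4 (base 7). Lift 8: 187244. −1: 187243.
[6] 187243 ≡ 5·8^5 + 5·8^4 + 5·8^3 + 5·8^2 + 5·8 + 3 (base 8). Lift 9: 332148. −1: 332147.

187243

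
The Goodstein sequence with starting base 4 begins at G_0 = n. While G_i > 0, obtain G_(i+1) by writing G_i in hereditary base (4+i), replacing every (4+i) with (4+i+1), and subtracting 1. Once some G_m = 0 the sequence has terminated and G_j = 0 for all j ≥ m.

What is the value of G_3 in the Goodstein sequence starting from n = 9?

11

base 4: 9 = 2·4 + 1; at 5: 2·5 + 1 = 11; next = 10
base 5: 10 = 2·5; at 6: 2·6 = 12; next = 11
base 6: 11 = 6 + 5; at 7: 7 + 5 = 12; next = 11
base 7: 11 = 7 + 4; at 8: 8 + 4 = 12; next = 11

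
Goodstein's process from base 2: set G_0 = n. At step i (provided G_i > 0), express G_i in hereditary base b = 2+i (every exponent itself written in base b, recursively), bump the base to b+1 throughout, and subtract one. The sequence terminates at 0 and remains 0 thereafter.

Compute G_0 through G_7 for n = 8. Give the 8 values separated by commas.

base 2: 8 = 2^(2 + 1); at 3: 3^(3 + 1) = 81; next = 80
base 3: 80 = 2·3^3 + 2·3^2 + 2·3 + 2; at 4: 2·4^4 + 2·4^2 + 2·4 + 2 = 554; next = 553
base 4: 553 = 2·4^4 + 2·4^2 + 2·4 + 1; at 5: 2·5^5 + 2·5^2 + 2·5 + 1 = 6311; next = 6310
base 5: 6310 = 2·5^5 + 2·5^2 + 2·5; at 6: 2·6^6 + 2·6^2 + 2·6 = 93396; next = 93395
base 6: 93395 = 2·6^6 + 2·6^2 + 6 + 5; at 7: 2·7^7 + 2·7^2 + 7 + 5 = 1647196; next = 1647195
base 7: 1647195 = 2·7^7 + 2·7^2 + 7 + 4; at 8: 2·8^8 + 2·8^2 + 8 + 4 = 33554572; next = 33554571
base 8: 33554571 = 2·8^8 + 2·8^2 + 8 + 3; at 9: 2·9^9 + 2·9^2 + 9 + 3 = 774841152; next = 774841151

8, 80, 553, 6310, 93395, 1647195, 33554571, 774841151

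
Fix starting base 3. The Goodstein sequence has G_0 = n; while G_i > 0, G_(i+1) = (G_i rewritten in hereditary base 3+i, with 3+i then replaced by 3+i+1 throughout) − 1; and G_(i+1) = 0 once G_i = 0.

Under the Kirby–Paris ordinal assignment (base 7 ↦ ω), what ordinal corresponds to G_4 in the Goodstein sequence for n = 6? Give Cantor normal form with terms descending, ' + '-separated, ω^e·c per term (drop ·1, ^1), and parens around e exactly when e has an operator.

ω

i=0: 6 = 2·3 (b=3); 3→4: 2·4 = 8; 8−1 = 7
i=1: 7 = 4 + 3 (b=4); 4→5: 5 + 3 = 8; 8−1 = 7
i=2: 7 = 5 + 2 (b=5); 5→6: 6 + 2 = 8; 8−1 = 7
i=3: 7 = 6 + 1 (b=6); 6→7: 7 + 1 = 8; 8−1 = 7
i=4: 7 = 7 (b=7); 7→8: 8 = 8; 8−1 = 7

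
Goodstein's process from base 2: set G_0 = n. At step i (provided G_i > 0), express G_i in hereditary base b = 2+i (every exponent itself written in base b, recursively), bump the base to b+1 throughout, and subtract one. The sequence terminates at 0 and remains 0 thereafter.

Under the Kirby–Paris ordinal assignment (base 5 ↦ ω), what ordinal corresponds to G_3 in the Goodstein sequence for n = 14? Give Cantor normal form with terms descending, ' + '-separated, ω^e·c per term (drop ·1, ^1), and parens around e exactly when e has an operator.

ω^(ω + 1) + ω^ω

14 —HB2→ 2^(2 + 1) + 2^2 + 2 —bump→ 3^(3 + 1) + 3^3 + 3 = 111 —(−1)→ 110
110 —HB3→ 3^(3 + 1) + 3^3 + 2 —bump→ 4^(4 + 1) + 4^4 + 2 = 1282 —(−1)→ 1281
1281 —HB4→ 4^(4 + 1) + 4^4 + 1 —bump→ 5^(5 + 1) + 5^5 + 1 = 18751 —(−1)→ 18750
18750 —HB5→ 5^(5 + 1) + 5^5 —bump→ 6^(6 + 1) + 6^6 = 326592 —(−1)→ 326591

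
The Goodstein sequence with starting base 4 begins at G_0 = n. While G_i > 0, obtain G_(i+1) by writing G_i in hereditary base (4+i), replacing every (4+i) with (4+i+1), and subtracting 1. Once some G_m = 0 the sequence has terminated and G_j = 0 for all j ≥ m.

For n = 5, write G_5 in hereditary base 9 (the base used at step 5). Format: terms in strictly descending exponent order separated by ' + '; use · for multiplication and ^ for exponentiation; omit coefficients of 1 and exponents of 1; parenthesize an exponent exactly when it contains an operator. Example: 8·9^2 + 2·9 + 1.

i=0: 5 = 4 + 1 (b=4); 4→5: 5 + 1 = 6; 6−1 = 5
i=1: 5 = 5 (b=5); 5→6: 6 = 6; 6−1 = 5
i=2: 5 = 5 (b=6); 6→7: 5 = 5; 5−1 = 4
i=3: 4 = 4 (b=7); 7→8: 4 = 4; 4−1 = 3
i=4: 3 = 3 (b=8); 8→9: 3 = 3; 3−1 = 2
i=5: 2 = 2 (b=9); 9→10: 2 = 2; 2−1 = 1

2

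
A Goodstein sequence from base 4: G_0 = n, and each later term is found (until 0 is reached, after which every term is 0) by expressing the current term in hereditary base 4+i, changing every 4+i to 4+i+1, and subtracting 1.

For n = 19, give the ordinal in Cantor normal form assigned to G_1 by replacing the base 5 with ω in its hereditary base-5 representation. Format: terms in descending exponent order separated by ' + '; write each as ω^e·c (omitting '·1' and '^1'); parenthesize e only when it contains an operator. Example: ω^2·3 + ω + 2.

ω^2 + 2

19 —HB4→ 4^2 + 3 —bump→ 5^2 + 3 = 28 —(−1)→ 27
27 —HB5→ 5^2 + 2 —bump→ 6^2 + 2 = 38 —(−1)→ 37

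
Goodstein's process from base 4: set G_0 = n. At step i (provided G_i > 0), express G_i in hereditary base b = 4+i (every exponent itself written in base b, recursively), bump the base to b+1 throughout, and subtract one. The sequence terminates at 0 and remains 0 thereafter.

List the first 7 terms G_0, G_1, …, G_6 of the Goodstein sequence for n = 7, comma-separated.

7, 7, 7, 7, 7, 6, 5

step 0: 7 = 4 + 3; sub 5 for 4: 5 + 3; = 8; G_1 = 8−1 = 7
step 1: 7 = 5 + 2; sub 6 for 5: 6 + 2; = 8; G_2 = 8−1 = 7
step 2: 7 = 6 + 1; sub 7 for 6: 7 + 1; = 8; G_3 = 8−1 = 7
step 3: 7 = 7; sub 8 for 7: 8; = 8; G_4 = 8−1 = 7
step 4: 7 = 7; sub 9 for 8: 7; = 7; G_5 = 7−1 = 6
step 5: 6 = 6; sub 10 for 9: 6; = 6; G_6 = 6−1 = 5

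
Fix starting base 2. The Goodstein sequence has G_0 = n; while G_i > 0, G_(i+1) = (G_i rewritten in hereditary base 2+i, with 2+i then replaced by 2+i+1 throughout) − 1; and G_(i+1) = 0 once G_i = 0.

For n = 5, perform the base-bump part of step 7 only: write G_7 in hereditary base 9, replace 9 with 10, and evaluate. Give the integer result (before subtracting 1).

3326

5 —HB2→ 2^2 + 1 —bump→ 3^3 + 1 = 28 —(−1)→ 27
27 —HB3→ 3^3 —bump→ 4^4 = 256 —(−1)→ 255
255 —HB4→ 3·4^3 + 3·4^2 + 3·4 + 3 —bump→ 3·5^3 + 3·5^2 + 3·5 + 3 = 468 —(−1)→ 467
467 —HB5→ 3·5^3 + 3·5^2 + 3·5 + 2 —bump→ 3·6^3 + 3·6^2 + 3·6 + 2 = 776 —(−1)→ 775
775 —HB6→ 3·6^3 + 3·6^2 + 3·6 + 1 —bump→ 3·7^3 + 3·7^2 + 3·7 + 1 = 1198 —(−1)→ 1197
1197 —HB7→ 3·7^3 + 3·7^2 + 3·7 —bump→ 3·8^3 + 3·8^2 + 3·8 = 1752 —(−1)→ 1751
1751 —HB8→ 3·8^3 + 3·8^2 + 2·8 + 7 —bump→ 3·9^3 + 3·9^2 + 2·9 + 7 = 2455 —(−1)→ 2454
2454 —HB9→ 3·9^3 + 3·9^2 + 2·9 + 6 —bump→ 3·10^3 + 3·10^2 + 2·10 + 6 = 3326 —(−1)→ 3325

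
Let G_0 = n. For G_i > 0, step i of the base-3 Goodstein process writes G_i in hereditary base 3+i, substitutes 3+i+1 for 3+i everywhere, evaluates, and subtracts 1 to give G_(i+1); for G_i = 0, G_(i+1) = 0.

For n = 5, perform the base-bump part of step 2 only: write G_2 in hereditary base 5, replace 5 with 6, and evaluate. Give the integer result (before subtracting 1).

[0] 5 ≡ 3 + 2 (base 3). Lift 4: 6. −1: 5.
[1] 5 ≡ 4 + 1 (base 4). Lift 5: 6. −1: 5.
[2] 5 ≡ 5 (base 5). Lift 6: 6. −1: 5.

6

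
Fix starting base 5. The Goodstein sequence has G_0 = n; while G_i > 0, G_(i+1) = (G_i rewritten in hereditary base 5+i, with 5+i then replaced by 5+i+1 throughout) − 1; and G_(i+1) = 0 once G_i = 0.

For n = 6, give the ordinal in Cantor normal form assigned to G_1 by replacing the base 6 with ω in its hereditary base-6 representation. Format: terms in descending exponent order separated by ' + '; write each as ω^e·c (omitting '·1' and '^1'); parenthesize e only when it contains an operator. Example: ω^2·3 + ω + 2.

i=0: 6 = 5 + 1 (b=5); 5→6: 6 + 1 = 7; 7−1 = 6
i=1: 6 = 6 (b=6); 6→7: 7 = 7; 7−1 = 6

ω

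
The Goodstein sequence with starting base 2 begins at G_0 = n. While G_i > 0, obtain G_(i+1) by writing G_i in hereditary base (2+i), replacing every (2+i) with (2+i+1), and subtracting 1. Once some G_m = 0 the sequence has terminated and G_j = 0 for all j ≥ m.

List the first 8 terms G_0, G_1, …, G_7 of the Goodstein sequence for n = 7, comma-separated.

step 0: 7 = 2^2 + 2 + 1; sub 3 for 2: 3^3 + 3 + 1; = 31; G_1 = 31−1 = 30
step 1: 30 = 3^3 + 3; sub 4 for 3: 4^4 + 4; = 260; G_2 = 260−1 = 259
step 2: 259 = 4^4 + 3; sub 5 for 4: 5^5 + 3; = 3128; G_3 = 3128−1 = 3127
step 3: 3127 = 5^5 + 2; sub 6 for 5: 6^6 + 2; = 46658; G_4 = 46658−1 = 46657
step 4: 46657 = 6^6 + 1; sub 7 for 6: 7^7 + 1; = 823544; G_5 = 823544−1 = 823543
step 5: 823543 = 7^7; sub 8 for 7: 8^8; = 16777216; G_6 = 16777216−1 = 16777215
step 6: 16777215 = 7·8^7 + 7·8^6 + 7·8^5 + 7·8^4 + 7·8^3 + 7·8^2 + 7·8 + 7; sub 9 for 8: 7·9^7 + 7·9^6 + 7·9^5 + 7·9^4 + 7·9^3 + 7·9^2 + 7·9 + 7; = 37665880; G_7 = 37665880−1 = 37665879

7, 30, 259, 3127, 46657, 823543, 16777215, 37665879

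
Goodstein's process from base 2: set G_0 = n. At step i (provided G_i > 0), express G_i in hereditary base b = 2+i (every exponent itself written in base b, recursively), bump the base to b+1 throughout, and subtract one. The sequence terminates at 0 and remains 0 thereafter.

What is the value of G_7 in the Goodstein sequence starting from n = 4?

G_0 = 4. HB_2(4) = 2^2. Bump = 27. G_1 = 26.
G_1 = 26. HB_3(26) = 2·3^2 + 2·3 + 2. Bump = 42. G_2 = 41.
G_2 = 41. HB_4(41) = 2·4^2 + 2·4 + 1. Bump = 61. G_3 = 60.
G_3 = 60. HB_5(60) = 2·5^2 + 2·5. Bump = 84. G_4 = 83.
G_4 = 83. HB_6(83) = 2·6^2 + 6 + 5. Bump = 110. G_5 = 109.
G_5 = 109. HB_7(109) = 2·7^2 + 7 + 4. Bump = 140. G_6 = 139.
G_6 = 139. HB_8(139) = 2·8^2 + 8 + 3. Bump = 174. G_7 = 173.
G_7 = 173. HB_9(173) = 2·9^2 + 9 + 2. Bump = 212. G_8 = 211.

173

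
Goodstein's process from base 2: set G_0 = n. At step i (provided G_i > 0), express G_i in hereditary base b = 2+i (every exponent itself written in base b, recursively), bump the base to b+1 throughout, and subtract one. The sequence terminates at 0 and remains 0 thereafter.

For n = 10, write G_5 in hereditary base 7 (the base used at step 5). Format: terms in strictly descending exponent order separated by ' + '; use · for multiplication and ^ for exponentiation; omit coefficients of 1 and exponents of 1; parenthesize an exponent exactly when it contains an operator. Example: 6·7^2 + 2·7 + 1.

G_0 = 10. HB_2(10) = 2^(2 + 1) + 2. Bump = 84. G_1 = 83.
G_1 = 83. HB_3(83) = 3^(3 + 1) + 2. Bump = 1026. G_2 = 1025.
G_2 = 1025. HB_4(1025) = 4^(4 + 1) + 1. Bump = 15626. G_3 = 15625.
G_3 = 15625. HB_5(15625) = 5^(5 + 1). Bump = 279936. G_4 = 279935.
G_4 = 279935. HB_6(279935) = 5·6^6 + 5·6^5 + 5·6^4 + 5·6^3 + 5·6^2 + 5·6 + 5. Bump = 4215755. G_5 = 4215754.
G_5 = 4215754. HB_7(4215754) = 5·7^7 + 5·7^5 + 5·7^4 + 5·7^3 + 5·7^2 + 5·7 + 4. Bump = 84073324. G_6 = 84073323.

5·7^7 + 5·7^5 + 5·7^4 + 5·7^3 + 5·7^2 + 5·7 + 4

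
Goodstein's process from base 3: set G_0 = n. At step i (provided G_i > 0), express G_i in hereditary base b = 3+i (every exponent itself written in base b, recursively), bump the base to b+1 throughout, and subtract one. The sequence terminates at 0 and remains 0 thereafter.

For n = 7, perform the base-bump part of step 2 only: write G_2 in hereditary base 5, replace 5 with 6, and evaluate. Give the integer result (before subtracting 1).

[0] 7 ≡ 2·3 + 1 (base 3). Lift 4: 9. −1: 8.
[1] 8 ≡ 2·4 (base 4). Lift 5: 10. −1: 9.
[2] 9 ≡ 5 + 4 (base 5). Lift 6: 10. −1: 9.

10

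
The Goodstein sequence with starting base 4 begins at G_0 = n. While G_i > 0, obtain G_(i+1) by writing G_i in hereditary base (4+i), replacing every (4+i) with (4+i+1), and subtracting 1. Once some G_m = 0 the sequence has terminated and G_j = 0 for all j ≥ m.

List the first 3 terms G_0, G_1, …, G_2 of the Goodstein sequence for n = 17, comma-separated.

17, 25, 35

step 0: 17 = 4^2 + 1; sub 5 for 4: 5^2 + 1; = 26; G_1 = 26−1 = 25
step 1: 25 = 5^2; sub 6 for 5: 6^2; = 36; G_2 = 36−1 = 35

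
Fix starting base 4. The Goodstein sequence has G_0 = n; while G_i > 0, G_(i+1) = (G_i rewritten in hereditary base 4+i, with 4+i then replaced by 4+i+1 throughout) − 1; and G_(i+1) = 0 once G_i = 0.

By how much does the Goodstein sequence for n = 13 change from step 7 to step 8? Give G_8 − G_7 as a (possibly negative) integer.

1

step 0: 13 = 3·4 + 1; sub 5 for 4: 3·5 + 1; = 16; G_1 = 16−1 = 15
step 1: 15 = 3·5; sub 6 for 5: 3·6; = 18; G_2 = 18−1 = 17
step 2: 17 = 2·6 + 5; sub 7 for 6: 2·7 + 5; = 19; G_3 = 19−1 = 18
step 3: 18 = 2·7 + 4; sub 8 for 7: 2·8 + 4; = 20; G_4 = 20−1 = 19
step 4: 19 = 2·8 + 3; sub 9 for 8: 2·9 + 3; = 21; G_5 = 21−1 = 20
step 5: 20 = 2·9 + 2; sub 10 for 9: 2·10 + 2; = 22; G_6 = 22−1 = 21
step 6: 21 = 2·10 + 1; sub 11 for 10: 2·11 + 1; = 23; G_7 = 23−1 = 22
step 7: 22 = 2·11; sub 12 for 11: 2·12; = 24; G_8 = 24−1 = 23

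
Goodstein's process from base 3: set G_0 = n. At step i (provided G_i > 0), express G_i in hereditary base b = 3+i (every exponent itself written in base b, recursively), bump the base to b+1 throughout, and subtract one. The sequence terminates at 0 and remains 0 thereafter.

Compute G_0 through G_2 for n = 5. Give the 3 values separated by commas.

5, 5, 5

step 0: 5 = 3 + 2; sub 4 for 3: 4 + 2; = 6; G_1 = 6−1 = 5
step 1: 5 = 4 + 1; sub 5 for 4: 5 + 1; = 6; G_2 = 6−1 = 5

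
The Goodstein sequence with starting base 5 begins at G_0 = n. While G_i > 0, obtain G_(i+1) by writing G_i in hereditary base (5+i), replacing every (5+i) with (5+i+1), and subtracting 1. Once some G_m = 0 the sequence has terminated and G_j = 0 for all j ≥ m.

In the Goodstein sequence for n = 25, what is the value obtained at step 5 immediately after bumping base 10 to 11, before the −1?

56

G_0 = 25. HB_5(25) = 5^2. Bump = 36. G_1 = 35.
G_1 = 35. HB_6(35) = 5·6 + 5. Bump = 40. G_2 = 39.
G_2 = 39. HB_7(39) = 5·7 + 4. Bump = 44. G_3 = 43.
G_3 = 43. HB_8(43) = 5·8 + 3. Bump = 48. G_4 = 47.
G_4 = 47. HB_9(47) = 5·9 + 2. Bump = 52. G_5 = 51.
G_5 = 51. HB_10(51) = 5·10 + 1. Bump = 56. G_6 = 55.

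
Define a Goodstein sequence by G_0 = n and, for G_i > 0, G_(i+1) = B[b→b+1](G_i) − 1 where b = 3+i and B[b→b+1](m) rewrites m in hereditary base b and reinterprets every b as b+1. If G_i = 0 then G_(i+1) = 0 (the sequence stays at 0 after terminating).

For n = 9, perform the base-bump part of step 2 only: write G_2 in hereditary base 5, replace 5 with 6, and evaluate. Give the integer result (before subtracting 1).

20

G_0=9  [base 3] 3^2  →[3↦4]→  4^2 = 16  −1 ⇒ G_1=15
G_1=15  [base 4] 3·4 + 3  →[4↦5]→  3·5 + 3 = 18  −1 ⇒ G_2=17
G_2=17  [base 5] 3·5 + 2  →[5↦6]→  3·6 + 2 = 20  −1 ⇒ G_3=19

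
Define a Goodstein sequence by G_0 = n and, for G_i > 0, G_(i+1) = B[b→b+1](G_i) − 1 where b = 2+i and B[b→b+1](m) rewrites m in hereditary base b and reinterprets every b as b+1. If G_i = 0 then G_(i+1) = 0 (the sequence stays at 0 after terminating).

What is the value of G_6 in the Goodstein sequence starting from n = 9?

50333399

step 0: 9 = 2^(2 + 1) + 1; sub 3 for 2: 3^(3 + 1) + 1; = 82; G_1 = 82−1 = 81
step 1: 81 = 3^(3 + 1); sub 4 for 3: 4^(4 + 1); = 1024; G_2 = 1024−1 = 1023
step 2: 1023 = 3·4^4 + 3·4^3 + 3·4^2 + 3·4 + 3; sub 5 for 4: 3·5^5 + 3·5^3 + 3·5^2 + 3·5 + 3; = 9843; G_3 = 9843−1 = 9842
step 3: 9842 = 3·5^5 + 3·5^3 + 3·5^2 + 3·5 + 2; sub 6 for 5: 3·6^6 + 3·6^3 + 3·6^2 + 3·6 + 2; = 140744; G_4 = 140744−1 = 140743
step 4: 140743 = 3·6^6 + 3·6^3 + 3·6^2 + 3·6 + 1; sub 7 for 6: 3·7^7 + 3·7^3 + 3·7^2 + 3·7 + 1; = 2471827; G_5 = 2471827−1 = 2471826
step 5: 2471826 = 3·7^7 + 3·7^3 + 3·7^2 + 3·7; sub 8 for 7: 3·8^8 + 3·8^3 + 3·8^2 + 3·8; = 50333400; G_6 = 50333400−1 = 50333399
step 6: 50333399 = 3·8^8 + 3·8^3 + 3·8^2 + 2·8 + 7; sub 9 for 8: 3·9^9 + 3·9^3 + 3·9^2 + 2·9 + 7; = 1162263922; G_7 = 1162263922−1 = 1162263921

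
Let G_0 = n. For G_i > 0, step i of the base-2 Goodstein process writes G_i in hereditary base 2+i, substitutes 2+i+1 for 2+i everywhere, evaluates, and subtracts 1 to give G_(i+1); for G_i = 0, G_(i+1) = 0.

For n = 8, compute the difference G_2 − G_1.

step 0: 8 = 2^(2 + 1); sub 3 for 2: 3^(3 + 1); = 81; G_1 = 81−1 = 80
step 1: 80 = 2·3^3 + 2·3^2 + 2·3 + 2; sub 4 for 3: 2·4^4 + 2·4^2 + 2·4 + 2; = 554; G_2 = 554−1 = 553

473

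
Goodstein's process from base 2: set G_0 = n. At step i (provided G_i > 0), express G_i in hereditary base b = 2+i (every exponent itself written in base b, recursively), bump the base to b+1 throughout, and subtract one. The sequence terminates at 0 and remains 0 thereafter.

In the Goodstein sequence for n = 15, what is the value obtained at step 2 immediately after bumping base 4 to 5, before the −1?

18753

G_0=15  [base 2] 2^(2 + 1) + 2^2 + 2 + 1  →[2↦3]→  3^(3 + 1) + 3^3 + 3 + 1 = 112  −1 ⇒ G_1=111
G_1=111  [base 3] 3^(3 + 1) + 3^3 + 3  →[3↦4]→  4^(4 + 1) + 4^4 + 4 = 1284  −1 ⇒ G_2=1283
G_2=1283  [base 4] 4^(4 + 1) + 4^4 + 3  →[4↦5]→  5^(5 + 1) + 5^5 + 3 = 18753  −1 ⇒ G_3=18752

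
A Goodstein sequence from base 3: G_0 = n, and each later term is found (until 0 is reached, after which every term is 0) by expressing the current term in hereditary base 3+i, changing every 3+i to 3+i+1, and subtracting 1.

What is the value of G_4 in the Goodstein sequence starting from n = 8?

11

i=0: 8 = 2·3 + 2 (b=3); 3→4: 2·4 + 2 = 10; 10−1 = 9
i=1: 9 = 2·4 + 1 (b=4); 4→5: 2·5 + 1 = 11; 11−1 = 10
i=2: 10 = 2·5 (b=5); 5→6: 2·6 = 12; 12−1 = 11
i=3: 11 = 6 + 5 (b=6); 6→7: 7 + 5 = 12; 12−1 = 11
i=4: 11 = 7 + 4 (b=7); 7→8: 8 + 4 = 12; 12−1 = 11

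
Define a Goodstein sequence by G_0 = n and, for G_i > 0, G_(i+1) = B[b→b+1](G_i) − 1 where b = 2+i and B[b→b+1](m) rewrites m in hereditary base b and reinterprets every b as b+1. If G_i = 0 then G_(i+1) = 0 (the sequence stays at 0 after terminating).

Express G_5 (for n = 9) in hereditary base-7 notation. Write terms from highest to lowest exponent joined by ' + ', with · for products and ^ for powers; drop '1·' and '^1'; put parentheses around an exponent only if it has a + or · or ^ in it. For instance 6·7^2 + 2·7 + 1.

step 0: 9 = 2^(2 + 1) + 1; sub 3 for 2: 3^(3 + 1) + 1; = 82; G_1 = 82−1 = 81
step 1: 81 = 3^(3 + 1); sub 4 for 3: 4^(4 + 1); = 1024; G_2 = 1024−1 = 1023
step 2: 1023 = 3·4^4 + 3·4^3 + 3·4^2 + 3·4 + 3; sub 5 for 4: 3·5^5 + 3·5^3 + 3·5^2 + 3·5 + 3; = 9843; G_3 = 9843−1 = 9842
step 3: 9842 = 3·5^5 + 3·5^3 + 3·5^2 + 3·5 + 2; sub 6 for 5: 3·6^6 + 3·6^3 + 3·6^2 + 3·6 + 2; = 140744; G_4 = 140744−1 = 140743
step 4: 140743 = 3·6^6 + 3·6^3 + 3·6^2 + 3·6 + 1; sub 7 for 6: 3·7^7 + 3·7^3 + 3·7^2 + 3·7 + 1; = 2471827; G_5 = 2471827−1 = 2471826

3·7^7 + 3·7^3 + 3·7^2 + 3·7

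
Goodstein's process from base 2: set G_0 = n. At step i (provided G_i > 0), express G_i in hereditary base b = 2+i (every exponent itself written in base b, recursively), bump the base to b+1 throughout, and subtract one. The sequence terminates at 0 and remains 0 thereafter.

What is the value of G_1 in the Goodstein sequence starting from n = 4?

(0) 4|_2 = 2^2 ↦ 3^3|_3 = 27 ⇒ 26
(1) 26|_3 = 2·3^2 + 2·3 + 2 ↦ 2·4^2 + 2·4 + 2|_4 = 42 ⇒ 41

26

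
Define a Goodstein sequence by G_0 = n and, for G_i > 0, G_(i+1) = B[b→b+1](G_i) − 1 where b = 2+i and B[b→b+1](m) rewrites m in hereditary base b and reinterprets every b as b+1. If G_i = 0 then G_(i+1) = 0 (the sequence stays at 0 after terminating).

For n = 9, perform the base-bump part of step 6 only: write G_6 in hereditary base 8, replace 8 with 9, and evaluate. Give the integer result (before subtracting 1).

1162263922

9 —HB2→ 2^(2 + 1) + 1 —bump→ 3^(3 + 1) + 1 = 82 —(−1)→ 81
81 —HB3→ 3^(3 + 1) —bump→ 4^(4 + 1) = 1024 —(−1)→ 1023
1023 —HB4→ 3·4^4 + 3·4^3 + 3·4^2 + 3·4 + 3 —bump→ 3·5^5 + 3·5^3 + 3·5^2 + 3·5 + 3 = 9843 —(−1)→ 9842
9842 —HB5→ 3·5^5 + 3·5^3 + 3·5^2 + 3·5 + 2 —bump→ 3·6^6 + 3·6^3 + 3·6^2 + 3·6 + 2 = 140744 —(−1)→ 140743
140743 —HB6→ 3·6^6 + 3·6^3 + 3·6^2 + 3·6 + 1 —bump→ 3·7^7 + 3·7^3 + 3·7^2 + 3·7 + 1 = 2471827 —(−1)→ 2471826
2471826 —HB7→ 3·7^7 + 3·7^3 + 3·7^2 + 3·7 —bump→ 3·8^8 + 3·8^3 + 3·8^2 + 3·8 = 50333400 —(−1)→ 50333399
50333399 —HB8→ 3·8^8 + 3·8^3 + 3·8^2 + 2·8 + 7 —bump→ 3·9^9 + 3·9^3 + 3·9^2 + 2·9 + 7 = 1162263922 —(−1)→ 1162263921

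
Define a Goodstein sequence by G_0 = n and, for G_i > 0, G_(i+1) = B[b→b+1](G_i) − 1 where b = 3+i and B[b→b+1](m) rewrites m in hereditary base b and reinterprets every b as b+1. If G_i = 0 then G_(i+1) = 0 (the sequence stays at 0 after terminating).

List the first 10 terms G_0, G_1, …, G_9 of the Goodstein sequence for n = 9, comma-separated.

9, 15, 17, 19, 21, 23, 24, 25, 26, 27

i=0: 9 = 3^2 (b=3); 3→4: 4^2 = 16; 16−1 = 15
i=1: 15 = 3·4 + 3 (b=4); 4→5: 3·5 + 3 = 18; 18−1 = 17
i=2: 17 = 3·5 + 2 (b=5); 5→6: 3·6 + 2 = 20; 20−1 = 19
i=3: 19 = 3·6 + 1 (b=6); 6→7: 3·7 + 1 = 22; 22−1 = 21
i=4: 21 = 3·7 (b=7); 7→8: 3·8 = 24; 24−1 = 23
i=5: 23 = 2·8 + 7 (b=8); 8→9: 2·9 + 7 = 25; 25−1 = 24
i=6: 24 = 2·9 + 6 (b=9); 9→10: 2·10 + 6 = 26; 26−1 = 25
i=7: 25 = 2·10 + 5 (b=10); 10→11: 2·11 + 5 = 27; 27−1 = 26
i=8: 26 = 2·11 + 4 (b=11); 11→12: 2·12 + 4 = 28; 28−1 = 27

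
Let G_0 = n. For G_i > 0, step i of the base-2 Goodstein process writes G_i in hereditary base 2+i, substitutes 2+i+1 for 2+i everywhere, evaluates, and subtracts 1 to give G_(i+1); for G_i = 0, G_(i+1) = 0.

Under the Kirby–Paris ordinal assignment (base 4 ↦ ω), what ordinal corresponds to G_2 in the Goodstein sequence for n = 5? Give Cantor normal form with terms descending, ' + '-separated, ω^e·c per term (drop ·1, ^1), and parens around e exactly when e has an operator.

ω^3·3 + ω^2·3 + ω·3 + 3

(0) 5|_2 = 2^2 + 1 ↦ 3^3 + 1|_3 = 28 ⇒ 27
(1) 27|_3 = 3^3 ↦ 4^4|_4 = 256 ⇒ 255
(2) 255|_4 = 3·4^3 + 3·4^2 + 3·4 + 3 ↦ 3·5^3 + 3·5^2 + 3·5 + 3|_5 = 468 ⇒ 467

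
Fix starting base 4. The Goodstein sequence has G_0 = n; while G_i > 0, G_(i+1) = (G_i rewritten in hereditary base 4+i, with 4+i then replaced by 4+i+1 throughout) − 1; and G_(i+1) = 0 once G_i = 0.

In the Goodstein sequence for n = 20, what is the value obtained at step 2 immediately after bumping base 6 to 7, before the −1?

52

base 4: 20 = 4^2 + 4; at 5: 5^2 + 5 = 30; next = 29
base 5: 29 = 5^2 + 4; at 6: 6^2 + 4 = 40; next = 39
base 6: 39 = 6^2 + 3; at 7: 7^2 + 3 = 52; next = 51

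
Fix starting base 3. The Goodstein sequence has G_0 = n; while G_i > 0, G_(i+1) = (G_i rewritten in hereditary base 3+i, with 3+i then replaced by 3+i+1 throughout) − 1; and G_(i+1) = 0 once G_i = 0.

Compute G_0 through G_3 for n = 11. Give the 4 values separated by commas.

G_0=11  [base 3] 3^2 + 2  →[3↦4]→  4^2 + 2 = 18  −1 ⇒ G_1=17
G_1=17  [base 4] 4^2 + 1  →[4↦5]→  5^2 + 1 = 26  −1 ⇒ G_2=25
G_2=25  [base 5] 5^2  →[5↦6]→  6^2 = 36  −1 ⇒ G_3=35

11, 17, 25, 35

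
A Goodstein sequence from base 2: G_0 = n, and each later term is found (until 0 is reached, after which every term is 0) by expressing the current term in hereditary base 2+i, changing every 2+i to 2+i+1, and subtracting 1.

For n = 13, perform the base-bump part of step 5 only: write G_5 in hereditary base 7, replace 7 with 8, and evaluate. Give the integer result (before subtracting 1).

134219480

i=0: 13 = 2^(2 + 1) + 2^2 + 1 (b=2); 2→3: 3^(3 + 1) + 3^3 + 1 = 109; 109−1 = 108
i=1: 108 = 3^(3 + 1) + 3^3 (b=3); 3→4: 4^(4 + 1) + 4^4 = 1280; 1280−1 = 1279
i=2: 1279 = 4^(4 + 1) + 3·4^3 + 3·4^2 + 3·4 + 3 (b=4); 4→5: 5^(5 + 1) + 3·5^3 + 3·5^2 + 3·5 + 3 = 16093; 16093−1 = 16092
i=3: 16092 = 5^(5 + 1) + 3·5^3 + 3·5^2 + 3·5 + 2 (b=5); 5→6: 6^(6 + 1) + 3·6^3 + 3·6^2 + 3·6 + 2 = 280712; 280712−1 = 280711
i=4: 280711 = 6^(6 + 1) + 3·6^3 + 3·6^2 + 3·6 + 1 (b=6); 6→7: 7^(7 + 1) + 3·7^3 + 3·7^2 + 3·7 + 1 = 5765999; 5765999−1 = 5765998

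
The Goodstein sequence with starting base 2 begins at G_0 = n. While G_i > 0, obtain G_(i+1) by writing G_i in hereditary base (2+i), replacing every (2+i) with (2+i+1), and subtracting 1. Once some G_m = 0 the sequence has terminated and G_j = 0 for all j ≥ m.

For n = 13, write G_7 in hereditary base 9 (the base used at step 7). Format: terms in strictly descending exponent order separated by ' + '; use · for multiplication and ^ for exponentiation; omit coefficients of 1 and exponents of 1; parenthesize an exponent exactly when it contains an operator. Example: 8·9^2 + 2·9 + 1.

9^(9 + 1) + 3·9^3 + 3·9^2 + 2·9 + 6

[0] 13 ≡ 2^(2 + 1) + 2^2 + 1 (base 2). Lift 3: 109. −1: 108.
[1] 108 ≡ 3^(3 + 1) + 3^3 (base 3). Lift 4: 1280. −1: 1279.
[2] 1279 ≡ 4^(4 + 1) + 3·4^3 + 3·4^2 + 3·4 + 3 (base 4). Lift 5: 16093. −1: 16092.
[3] 16092 ≡ 5^(5 + 1) + 3·5^3 + 3·5^2 + 3·5 + 2 (base 5). Lift 6: 280712. −1: 280711.
[4] 280711 ≡ 6^(6 + 1) + 3·6^3 + 3·6^2 + 3·6 + 1 (base 6). Lift 7: 5765999. −1: 5765998.
[5] 5765998 ≡ 7^(7 + 1) + 3·7^3 + 3·7^2 + 3·7 (base 7). Lift 8: 134219480. −1: 134219479.
[6] 134219479 ≡ 8^(8 + 1) + 3·8^3 + 3·8^2 + 2·8 + 7 (base 8). Lift 9: 3486786856. −1: 3486786855.
[7] 3486786855 ≡ 9^(9 + 1) + 3·9^3 + 3·9^2 + 2·9 + 6 (base 9). Lift 10: 100000003326. −1: 100000003325.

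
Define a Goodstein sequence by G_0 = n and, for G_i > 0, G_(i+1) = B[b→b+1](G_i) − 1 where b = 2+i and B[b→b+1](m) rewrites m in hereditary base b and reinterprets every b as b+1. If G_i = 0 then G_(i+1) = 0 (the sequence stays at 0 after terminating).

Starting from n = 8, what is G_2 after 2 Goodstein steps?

G_0=8  [base 2] 2^(2 + 1)  →[2↦3]→  3^(3 + 1) = 81  −1 ⇒ G_1=80
G_1=80  [base 3] 2·3^3 + 2·3^2 + 2·3 + 2  →[3↦4]→  2·4^4 + 2·4^2 + 2·4 + 2 = 554  −1 ⇒ G_2=553
G_2=553  [base 4] 2·4^4 + 2·4^2 + 2·4 + 1  →[4↦5]→  2·5^5 + 2·5^2 + 2·5 + 1 = 6311  −1 ⇒ G_3=6310

553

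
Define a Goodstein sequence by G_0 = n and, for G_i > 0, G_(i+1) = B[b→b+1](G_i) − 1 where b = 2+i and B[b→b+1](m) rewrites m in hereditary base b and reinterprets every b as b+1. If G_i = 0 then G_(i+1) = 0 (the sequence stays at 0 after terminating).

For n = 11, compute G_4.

G_0=11  [base 2] 2^(2 + 1) + 2 + 1  →[2↦3]→  3^(3 + 1) + 3 + 1 = 85  −1 ⇒ G_1=84
G_1=84  [base 3] 3^(3 + 1) + 3  →[3↦4]→  4^(4 + 1) + 4 = 1028  −1 ⇒ G_2=1027
G_2=1027  [base 4] 4^(4 + 1) + 3  →[4↦5]→  5^(5 + 1) + 3 = 15628  −1 ⇒ G_3=15627
G_3=15627  [base 5] 5^(5 + 1) + 2  →[5↦6]→  6^(6 + 1) + 2 = 279938  −1 ⇒ G_4=279937
G_4=279937  [base 6] 6^(6 + 1) + 1  →[6↦7]→  7^(7 + 1) + 1 = 5764802  −1 ⇒ G_5=5764801

279937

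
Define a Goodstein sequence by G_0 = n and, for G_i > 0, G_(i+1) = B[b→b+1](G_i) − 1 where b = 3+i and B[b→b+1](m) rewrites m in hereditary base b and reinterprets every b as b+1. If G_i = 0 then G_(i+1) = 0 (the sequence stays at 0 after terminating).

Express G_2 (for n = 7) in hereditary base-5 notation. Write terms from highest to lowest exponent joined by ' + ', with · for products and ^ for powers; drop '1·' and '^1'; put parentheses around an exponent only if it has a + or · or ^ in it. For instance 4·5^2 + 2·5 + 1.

[0] 7 ≡ 2·3 + 1 (base 3). Lift 4: 9. −1: 8.
[1] 8 ≡ 2·4 (base 4). Lift 5: 10. −1: 9.
[2] 9 ≡ 5 + 4 (base 5). Lift 6: 10. −1: 9.

5 + 4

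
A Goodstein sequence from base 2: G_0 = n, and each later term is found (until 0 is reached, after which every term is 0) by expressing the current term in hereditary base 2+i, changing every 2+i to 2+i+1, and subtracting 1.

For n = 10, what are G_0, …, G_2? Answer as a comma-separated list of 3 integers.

10 —HB2→ 2^(2 + 1) + 2 —bump→ 3^(3 + 1) + 3 = 84 —(−1)→ 83
83 —HB3→ 3^(3 + 1) + 2 —bump→ 4^(4 + 1) + 2 = 1026 —(−1)→ 1025

10, 83, 1025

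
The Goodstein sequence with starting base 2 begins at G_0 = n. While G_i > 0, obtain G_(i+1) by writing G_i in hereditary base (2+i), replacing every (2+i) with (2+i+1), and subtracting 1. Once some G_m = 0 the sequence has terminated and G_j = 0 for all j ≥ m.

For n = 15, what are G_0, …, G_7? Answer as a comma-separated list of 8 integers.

15, 111, 1283, 18752, 326593, 6588344, 150994943, 3524450280

G_0=15  [base 2] 2^(2 + 1) + 2^2 + 2 + 1  →[2↦3]→  3^(3 + 1) + 3^3 + 3 + 1 = 112  −1 ⇒ G_1=111
G_1=111  [base 3] 3^(3 + 1) + 3^3 + 3  →[3↦4]→  4^(4 + 1) + 4^4 + 4 = 1284  −1 ⇒ G_2=1283
G_2=1283  [base 4] 4^(4 + 1) + 4^4 + 3  →[4↦5]→  5^(5 + 1) + 5^5 + 3 = 18753  −1 ⇒ G_3=18752
G_3=18752  [base 5] 5^(5 + 1) + 5^5 + 2  →[5↦6]→  6^(6 + 1) + 6^6 + 2 = 326594  −1 ⇒ G_4=326593
G_4=326593  [base 6] 6^(6 + 1) + 6^6 + 1  →[6↦7]→  7^(7 + 1) + 7^7 + 1 = 6588345  −1 ⇒ G_5=6588344
G_5=6588344  [base 7] 7^(7 + 1) + 7^7  →[7↦8]→  8^(8 + 1) + 8^8 = 150994944  −1 ⇒ G_6=150994943
G_6=150994943  [base 8] 8^(8 + 1) + 7·8^7 + 7·8^6 + 7·8^5 + 7·8^4 + 7·8^3 + 7·8^2 + 7·8 + 7  →[8↦9]→  9^(9 + 1) + 7·9^7 + 7·9^6 + 7·9^5 + 7·9^4 + 7·9^3 + 7·9^2 + 7·9 + 7 = 3524450281  −1 ⇒ G_7=3524450280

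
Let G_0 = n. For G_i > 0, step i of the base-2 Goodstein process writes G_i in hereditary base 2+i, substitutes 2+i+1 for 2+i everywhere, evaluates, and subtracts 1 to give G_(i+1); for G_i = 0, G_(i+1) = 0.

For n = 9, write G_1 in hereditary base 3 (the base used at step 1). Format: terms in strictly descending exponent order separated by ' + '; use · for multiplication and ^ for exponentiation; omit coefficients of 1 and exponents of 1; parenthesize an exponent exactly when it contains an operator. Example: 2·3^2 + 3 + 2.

3^(3 + 1)

[0] 9 ≡ 2^(2 + 1) + 1 (base 2). Lift 3: 82. −1: 81.
[1] 81 ≡ 3^(3 + 1) (base 3). Lift 4: 1024. −1: 1023.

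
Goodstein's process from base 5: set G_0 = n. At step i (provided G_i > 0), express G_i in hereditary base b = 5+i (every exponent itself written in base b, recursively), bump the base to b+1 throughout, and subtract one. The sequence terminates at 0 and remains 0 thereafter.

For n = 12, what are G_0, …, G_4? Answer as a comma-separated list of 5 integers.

12, 13, 14, 15, 15

base 5: 12 = 2·5 + 2; at 6: 2·6 + 2 = 14; next = 13
base 6: 13 = 2·6 + 1; at 7: 2·7 + 1 = 15; next = 14
base 7: 14 = 2·7; at 8: 2·8 = 16; next = 15
base 8: 15 = 8 + 7; at 9: 9 + 7 = 16; next = 15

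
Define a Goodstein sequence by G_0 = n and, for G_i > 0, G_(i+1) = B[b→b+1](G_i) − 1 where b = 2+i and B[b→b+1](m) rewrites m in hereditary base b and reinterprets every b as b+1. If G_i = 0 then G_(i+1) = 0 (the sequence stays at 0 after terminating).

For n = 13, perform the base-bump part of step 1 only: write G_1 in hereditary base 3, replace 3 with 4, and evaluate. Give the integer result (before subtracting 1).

(0) 13|_2 = 2^(2 + 1) + 2^2 + 1 ↦ 3^(3 + 1) + 3^3 + 1|_3 = 109 ⇒ 108
(1) 108|_3 = 3^(3 + 1) + 3^3 ↦ 4^(4 + 1) + 4^4|_4 = 1280 ⇒ 1279

1280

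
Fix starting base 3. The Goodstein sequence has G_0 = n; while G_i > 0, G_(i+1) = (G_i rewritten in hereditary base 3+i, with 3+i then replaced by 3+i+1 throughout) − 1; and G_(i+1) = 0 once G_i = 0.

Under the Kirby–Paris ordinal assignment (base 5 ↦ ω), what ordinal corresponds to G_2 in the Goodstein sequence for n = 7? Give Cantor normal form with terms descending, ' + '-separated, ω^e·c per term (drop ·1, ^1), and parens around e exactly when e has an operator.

ω + 4

base 3: 7 = 2·3 + 1; at 4: 2·4 + 1 = 9; next = 8
base 4: 8 = 2·4; at 5: 2·5 = 10; next = 9
base 5: 9 = 5 + 4; at 6: 6 + 4 = 10; next = 9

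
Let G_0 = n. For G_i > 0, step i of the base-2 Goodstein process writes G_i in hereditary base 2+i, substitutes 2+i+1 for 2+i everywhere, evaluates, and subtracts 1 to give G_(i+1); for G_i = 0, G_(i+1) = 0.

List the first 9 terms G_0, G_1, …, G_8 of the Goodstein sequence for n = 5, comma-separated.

5, 27, 255, 467, 775, 1197, 1751, 2454, 3325

i=0: 5 = 2^2 + 1 (b=2); 2→3: 3^3 + 1 = 28; 28−1 = 27
i=1: 27 = 3^3 (b=3); 3→4: 4^4 = 256; 256−1 = 255
i=2: 255 = 3·4^3 + 3·4^2 + 3·4 + 3 (b=4); 4→5: 3·5^3 + 3·5^2 + 3·5 + 3 = 468; 468−1 = 467
i=3: 467 = 3·5^3 + 3·5^2 + 3·5 + 2 (b=5); 5→6: 3·6^3 + 3·6^2 + 3·6 + 2 = 776; 776−1 = 775
i=4: 775 = 3·6^3 + 3·6^2 + 3·6 + 1 (b=6); 6→7: 3·7^3 + 3·7^2 + 3·7 + 1 = 1198; 1198−1 = 1197
i=5: 1197 = 3·7^3 + 3·7^2 + 3·7 (b=7); 7→8: 3·8^3 + 3·8^2 + 3·8 = 1752; 1752−1 = 1751
i=6: 1751 = 3·8^3 + 3·8^2 + 2·8 + 7 (b=8); 8→9: 3·9^3 + 3·9^2 + 2·9 + 7 = 2455; 2455−1 = 2454
i=7: 2454 = 3·9^3 + 3·9^2 + 2·9 + 6 (b=9); 9→10: 3·10^3 + 3·10^2 + 2·10 + 6 = 3326; 3326−1 = 3325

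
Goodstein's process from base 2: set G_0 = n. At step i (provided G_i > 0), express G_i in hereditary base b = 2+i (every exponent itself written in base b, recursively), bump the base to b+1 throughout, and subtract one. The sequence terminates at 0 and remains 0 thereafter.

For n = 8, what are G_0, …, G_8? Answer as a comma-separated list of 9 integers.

8 —HB2→ 2^(2 + 1) —bump→ 3^(3 + 1) = 81 —(−1)→ 80
80 —HB3→ 2·3^3 + 2·3^2 + 2·3 + 2 —bump→ 2·4^4 + 2·4^2 + 2·4 + 2 = 554 —(−1)→ 553
553 —HB4→ 2·4^4 + 2·4^2 + 2·4 + 1 —bump→ 2·5^5 + 2·5^2 + 2·5 + 1 = 6311 —(−1)→ 6310
6310 —HB5→ 2·5^5 + 2·5^2 + 2·5 —bump→ 2·6^6 + 2·6^2 + 2·6 = 93396 —(−1)→ 93395
93395 —HB6→ 2·6^6 + 2·6^2 + 6 + 5 —bump→ 2·7^7 + 2·7^2 + 7 + 5 = 1647196 —(−1)→ 1647195
1647195 —HB7→ 2·7^7 + 2·7^2 + 7 + 4 —bump→ 2·8^8 + 2·8^2 + 8 + 4 = 33554572 —(−1)→ 33554571
33554571 —HB8→ 2·8^8 + 2·8^2 + 8 + 3 —bump→ 2·9^9 + 2·9^2 + 9 + 3 = 774841152 —(−1)→ 774841151
774841151 —HB9→ 2·9^9 + 2·9^2 + 9 + 2 —bump→ 2·10^10 + 2·10^2 + 10 + 2 = 20000000212 —(−1)→ 20000000211

8, 80, 553, 6310, 93395, 1647195, 33554571, 774841151, 20000000211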